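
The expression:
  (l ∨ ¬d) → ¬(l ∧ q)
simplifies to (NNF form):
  ¬l ∨ ¬q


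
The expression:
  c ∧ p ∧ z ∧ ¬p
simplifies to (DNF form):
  False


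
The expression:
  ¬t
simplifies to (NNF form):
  ¬t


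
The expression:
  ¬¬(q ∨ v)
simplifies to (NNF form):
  q ∨ v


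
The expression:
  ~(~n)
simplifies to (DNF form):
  n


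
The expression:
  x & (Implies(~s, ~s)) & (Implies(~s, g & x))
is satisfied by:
  {g: True, s: True, x: True}
  {g: True, x: True, s: False}
  {s: True, x: True, g: False}


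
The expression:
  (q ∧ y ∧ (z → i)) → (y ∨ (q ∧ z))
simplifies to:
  True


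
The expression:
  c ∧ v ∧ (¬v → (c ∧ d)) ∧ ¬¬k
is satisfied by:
  {k: True, c: True, v: True}


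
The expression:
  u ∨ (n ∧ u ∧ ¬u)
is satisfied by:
  {u: True}


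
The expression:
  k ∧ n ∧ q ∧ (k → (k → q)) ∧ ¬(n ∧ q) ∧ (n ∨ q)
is never true.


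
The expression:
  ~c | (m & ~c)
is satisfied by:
  {c: False}


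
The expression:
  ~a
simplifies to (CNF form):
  ~a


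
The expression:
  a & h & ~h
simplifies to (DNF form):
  False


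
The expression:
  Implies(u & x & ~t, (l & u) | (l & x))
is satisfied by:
  {t: True, l: True, u: False, x: False}
  {t: True, u: False, l: False, x: False}
  {l: True, t: False, u: False, x: False}
  {t: False, u: False, l: False, x: False}
  {x: True, t: True, l: True, u: False}
  {x: True, t: True, u: False, l: False}
  {x: True, l: True, t: False, u: False}
  {x: True, t: False, u: False, l: False}
  {t: True, u: True, l: True, x: False}
  {t: True, u: True, x: False, l: False}
  {u: True, l: True, x: False, t: False}
  {u: True, x: False, l: False, t: False}
  {t: True, u: True, x: True, l: True}
  {t: True, u: True, x: True, l: False}
  {u: True, x: True, l: True, t: False}


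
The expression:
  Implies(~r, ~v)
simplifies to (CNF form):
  r | ~v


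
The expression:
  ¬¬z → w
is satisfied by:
  {w: True, z: False}
  {z: False, w: False}
  {z: True, w: True}


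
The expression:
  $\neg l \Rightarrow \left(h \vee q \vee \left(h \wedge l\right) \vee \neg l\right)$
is always true.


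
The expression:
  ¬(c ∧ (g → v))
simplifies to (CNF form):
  (g ∨ ¬c) ∧ (¬c ∨ ¬v)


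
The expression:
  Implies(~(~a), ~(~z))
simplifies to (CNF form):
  z | ~a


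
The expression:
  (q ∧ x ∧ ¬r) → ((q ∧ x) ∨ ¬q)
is always true.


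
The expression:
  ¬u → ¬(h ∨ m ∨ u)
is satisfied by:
  {u: True, h: False, m: False}
  {u: True, m: True, h: False}
  {u: True, h: True, m: False}
  {u: True, m: True, h: True}
  {m: False, h: False, u: False}


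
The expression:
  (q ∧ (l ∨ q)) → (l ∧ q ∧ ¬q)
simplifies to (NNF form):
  ¬q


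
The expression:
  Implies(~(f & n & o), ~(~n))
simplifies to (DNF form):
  n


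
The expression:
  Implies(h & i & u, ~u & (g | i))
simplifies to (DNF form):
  ~h | ~i | ~u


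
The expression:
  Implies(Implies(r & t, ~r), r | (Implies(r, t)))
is always true.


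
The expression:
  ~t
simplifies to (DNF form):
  ~t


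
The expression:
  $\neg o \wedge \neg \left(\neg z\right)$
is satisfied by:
  {z: True, o: False}


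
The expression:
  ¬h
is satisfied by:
  {h: False}


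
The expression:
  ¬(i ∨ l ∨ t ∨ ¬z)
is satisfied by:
  {z: True, i: False, l: False, t: False}


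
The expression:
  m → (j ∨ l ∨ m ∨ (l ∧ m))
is always true.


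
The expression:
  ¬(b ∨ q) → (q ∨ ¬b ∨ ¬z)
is always true.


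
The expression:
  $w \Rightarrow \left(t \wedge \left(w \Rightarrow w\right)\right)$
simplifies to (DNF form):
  $t \vee \neg w$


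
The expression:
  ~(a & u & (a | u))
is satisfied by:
  {u: False, a: False}
  {a: True, u: False}
  {u: True, a: False}


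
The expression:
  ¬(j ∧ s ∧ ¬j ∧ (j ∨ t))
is always true.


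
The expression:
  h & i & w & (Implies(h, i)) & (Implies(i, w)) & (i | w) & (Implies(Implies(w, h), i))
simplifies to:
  h & i & w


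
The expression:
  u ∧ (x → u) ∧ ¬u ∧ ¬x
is never true.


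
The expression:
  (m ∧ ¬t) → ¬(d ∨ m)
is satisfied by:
  {t: True, m: False}
  {m: False, t: False}
  {m: True, t: True}


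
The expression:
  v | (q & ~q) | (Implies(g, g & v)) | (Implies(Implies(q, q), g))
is always true.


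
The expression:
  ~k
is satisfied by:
  {k: False}


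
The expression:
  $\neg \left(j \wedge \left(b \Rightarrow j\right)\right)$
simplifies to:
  $\neg j$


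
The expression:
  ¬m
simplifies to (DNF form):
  ¬m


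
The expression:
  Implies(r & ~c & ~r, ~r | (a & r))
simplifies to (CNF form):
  True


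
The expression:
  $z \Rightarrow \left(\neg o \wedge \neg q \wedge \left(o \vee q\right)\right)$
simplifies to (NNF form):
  $\neg z$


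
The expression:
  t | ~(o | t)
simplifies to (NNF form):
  t | ~o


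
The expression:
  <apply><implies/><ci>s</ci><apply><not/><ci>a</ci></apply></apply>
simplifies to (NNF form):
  <apply><or/><apply><not/><ci>a</ci></apply><apply><not/><ci>s</ci></apply></apply>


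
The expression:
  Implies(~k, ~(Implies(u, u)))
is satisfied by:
  {k: True}


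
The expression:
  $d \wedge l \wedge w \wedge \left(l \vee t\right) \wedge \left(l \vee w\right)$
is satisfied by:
  {w: True, d: True, l: True}


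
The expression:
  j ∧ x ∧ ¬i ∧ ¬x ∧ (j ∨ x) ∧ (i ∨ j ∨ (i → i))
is never true.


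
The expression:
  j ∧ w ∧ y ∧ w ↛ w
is never true.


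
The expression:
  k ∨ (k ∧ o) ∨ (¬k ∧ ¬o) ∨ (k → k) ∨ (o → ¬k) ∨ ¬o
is always true.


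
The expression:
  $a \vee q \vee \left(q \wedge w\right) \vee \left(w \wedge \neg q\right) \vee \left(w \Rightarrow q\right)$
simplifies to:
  $\text{True}$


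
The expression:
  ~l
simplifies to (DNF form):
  ~l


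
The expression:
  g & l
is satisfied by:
  {g: True, l: True}


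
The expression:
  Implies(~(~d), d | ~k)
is always true.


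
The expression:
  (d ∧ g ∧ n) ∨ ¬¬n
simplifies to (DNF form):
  n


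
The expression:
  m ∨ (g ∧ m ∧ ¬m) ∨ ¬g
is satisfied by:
  {m: True, g: False}
  {g: False, m: False}
  {g: True, m: True}


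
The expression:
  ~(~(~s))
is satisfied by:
  {s: False}


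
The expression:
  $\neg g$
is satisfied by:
  {g: False}


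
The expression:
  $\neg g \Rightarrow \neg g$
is always true.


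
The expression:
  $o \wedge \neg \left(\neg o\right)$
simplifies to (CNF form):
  $o$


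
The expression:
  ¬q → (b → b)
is always true.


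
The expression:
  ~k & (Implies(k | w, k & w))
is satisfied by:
  {w: False, k: False}


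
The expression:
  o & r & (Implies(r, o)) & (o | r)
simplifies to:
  o & r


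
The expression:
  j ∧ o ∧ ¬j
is never true.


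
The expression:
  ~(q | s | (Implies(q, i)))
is never true.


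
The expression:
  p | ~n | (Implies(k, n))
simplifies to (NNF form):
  True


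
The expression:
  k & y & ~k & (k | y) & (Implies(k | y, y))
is never true.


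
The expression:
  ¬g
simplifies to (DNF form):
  ¬g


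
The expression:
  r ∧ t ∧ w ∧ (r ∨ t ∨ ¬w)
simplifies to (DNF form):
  r ∧ t ∧ w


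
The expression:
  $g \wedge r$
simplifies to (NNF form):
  $g \wedge r$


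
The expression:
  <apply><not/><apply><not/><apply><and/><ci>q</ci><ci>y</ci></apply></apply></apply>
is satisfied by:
  {y: True, q: True}


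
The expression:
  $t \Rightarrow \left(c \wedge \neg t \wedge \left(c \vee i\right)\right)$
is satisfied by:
  {t: False}


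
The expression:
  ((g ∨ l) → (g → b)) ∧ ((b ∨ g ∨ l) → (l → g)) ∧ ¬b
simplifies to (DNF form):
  ¬b ∧ ¬g ∧ ¬l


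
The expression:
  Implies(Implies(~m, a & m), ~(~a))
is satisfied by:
  {a: True, m: False}
  {m: False, a: False}
  {m: True, a: True}


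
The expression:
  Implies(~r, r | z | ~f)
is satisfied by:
  {r: True, z: True, f: False}
  {r: True, z: False, f: False}
  {z: True, r: False, f: False}
  {r: False, z: False, f: False}
  {f: True, r: True, z: True}
  {f: True, r: True, z: False}
  {f: True, z: True, r: False}


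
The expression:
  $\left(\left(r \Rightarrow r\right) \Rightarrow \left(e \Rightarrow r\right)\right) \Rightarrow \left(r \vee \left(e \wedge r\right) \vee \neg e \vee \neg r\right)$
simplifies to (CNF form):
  $\text{True}$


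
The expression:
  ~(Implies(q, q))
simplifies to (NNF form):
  False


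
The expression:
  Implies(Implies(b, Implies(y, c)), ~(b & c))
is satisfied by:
  {c: False, b: False}
  {b: True, c: False}
  {c: True, b: False}


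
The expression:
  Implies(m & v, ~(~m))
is always true.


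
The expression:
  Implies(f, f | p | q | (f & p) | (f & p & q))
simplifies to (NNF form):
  True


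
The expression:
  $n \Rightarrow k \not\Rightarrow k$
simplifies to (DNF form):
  $\neg n$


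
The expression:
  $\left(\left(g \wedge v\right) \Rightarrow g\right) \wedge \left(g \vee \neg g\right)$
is always true.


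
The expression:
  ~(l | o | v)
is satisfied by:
  {v: False, o: False, l: False}


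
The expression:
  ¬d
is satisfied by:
  {d: False}


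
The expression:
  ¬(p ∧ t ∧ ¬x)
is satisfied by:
  {x: True, p: False, t: False}
  {p: False, t: False, x: False}
  {x: True, t: True, p: False}
  {t: True, p: False, x: False}
  {x: True, p: True, t: False}
  {p: True, x: False, t: False}
  {x: True, t: True, p: True}


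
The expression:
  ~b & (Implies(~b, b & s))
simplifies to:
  False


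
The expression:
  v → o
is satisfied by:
  {o: True, v: False}
  {v: False, o: False}
  {v: True, o: True}


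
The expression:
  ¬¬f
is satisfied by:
  {f: True}


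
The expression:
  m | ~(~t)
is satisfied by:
  {t: True, m: True}
  {t: True, m: False}
  {m: True, t: False}


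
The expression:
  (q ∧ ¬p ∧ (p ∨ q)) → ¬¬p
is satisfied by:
  {p: True, q: False}
  {q: False, p: False}
  {q: True, p: True}


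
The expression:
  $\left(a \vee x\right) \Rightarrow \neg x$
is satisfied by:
  {x: False}


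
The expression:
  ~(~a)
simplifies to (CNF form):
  a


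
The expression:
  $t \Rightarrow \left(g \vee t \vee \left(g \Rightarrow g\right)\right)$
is always true.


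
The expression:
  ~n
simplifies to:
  ~n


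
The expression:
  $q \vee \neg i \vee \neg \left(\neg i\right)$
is always true.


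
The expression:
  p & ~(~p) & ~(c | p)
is never true.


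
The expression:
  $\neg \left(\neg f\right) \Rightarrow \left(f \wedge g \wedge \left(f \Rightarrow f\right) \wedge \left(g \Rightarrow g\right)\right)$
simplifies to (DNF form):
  $g \vee \neg f$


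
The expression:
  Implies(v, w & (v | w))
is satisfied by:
  {w: True, v: False}
  {v: False, w: False}
  {v: True, w: True}


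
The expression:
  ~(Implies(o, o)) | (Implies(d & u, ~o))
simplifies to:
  ~d | ~o | ~u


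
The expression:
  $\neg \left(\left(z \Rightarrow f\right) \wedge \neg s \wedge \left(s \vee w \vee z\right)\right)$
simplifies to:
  $s \vee \left(z \wedge \neg f\right) \vee \left(\neg w \wedge \neg z\right)$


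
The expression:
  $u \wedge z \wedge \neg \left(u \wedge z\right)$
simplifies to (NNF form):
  $\text{False}$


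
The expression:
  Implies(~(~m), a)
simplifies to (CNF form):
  a | ~m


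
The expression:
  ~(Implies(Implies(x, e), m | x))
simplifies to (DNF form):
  ~m & ~x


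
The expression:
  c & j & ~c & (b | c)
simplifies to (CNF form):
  False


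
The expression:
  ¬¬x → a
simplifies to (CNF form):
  a ∨ ¬x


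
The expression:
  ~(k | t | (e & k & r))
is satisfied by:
  {t: False, k: False}


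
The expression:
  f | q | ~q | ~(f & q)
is always true.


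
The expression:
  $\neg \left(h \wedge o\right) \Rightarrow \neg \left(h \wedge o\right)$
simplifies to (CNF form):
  $\text{True}$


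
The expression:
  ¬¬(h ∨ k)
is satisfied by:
  {k: True, h: True}
  {k: True, h: False}
  {h: True, k: False}


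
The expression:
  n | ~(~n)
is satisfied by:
  {n: True}


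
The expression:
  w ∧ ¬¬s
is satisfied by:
  {w: True, s: True}


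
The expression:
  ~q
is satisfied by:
  {q: False}


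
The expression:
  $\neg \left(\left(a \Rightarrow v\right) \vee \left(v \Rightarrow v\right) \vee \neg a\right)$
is never true.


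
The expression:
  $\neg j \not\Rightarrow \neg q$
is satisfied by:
  {q: True, j: False}


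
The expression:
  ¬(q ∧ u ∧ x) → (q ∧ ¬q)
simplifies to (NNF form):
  q ∧ u ∧ x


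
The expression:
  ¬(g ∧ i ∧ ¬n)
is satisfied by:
  {n: True, g: False, i: False}
  {g: False, i: False, n: False}
  {n: True, i: True, g: False}
  {i: True, g: False, n: False}
  {n: True, g: True, i: False}
  {g: True, n: False, i: False}
  {n: True, i: True, g: True}


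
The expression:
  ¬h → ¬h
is always true.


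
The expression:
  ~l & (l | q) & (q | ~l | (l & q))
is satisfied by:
  {q: True, l: False}


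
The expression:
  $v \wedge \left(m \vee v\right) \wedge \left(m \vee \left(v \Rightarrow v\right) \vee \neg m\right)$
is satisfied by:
  {v: True}


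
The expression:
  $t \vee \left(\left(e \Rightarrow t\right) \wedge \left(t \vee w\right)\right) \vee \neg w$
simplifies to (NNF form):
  $t \vee \neg e \vee \neg w$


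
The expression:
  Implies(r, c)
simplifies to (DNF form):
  c | ~r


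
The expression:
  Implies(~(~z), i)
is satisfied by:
  {i: True, z: False}
  {z: False, i: False}
  {z: True, i: True}


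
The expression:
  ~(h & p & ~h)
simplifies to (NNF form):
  True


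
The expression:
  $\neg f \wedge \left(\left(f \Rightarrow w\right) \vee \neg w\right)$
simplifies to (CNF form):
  $\neg f$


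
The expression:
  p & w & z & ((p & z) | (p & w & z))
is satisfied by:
  {z: True, p: True, w: True}


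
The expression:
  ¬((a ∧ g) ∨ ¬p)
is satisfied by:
  {p: True, g: False, a: False}
  {p: True, a: True, g: False}
  {p: True, g: True, a: False}


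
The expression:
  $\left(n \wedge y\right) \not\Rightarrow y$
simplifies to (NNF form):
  $\text{False}$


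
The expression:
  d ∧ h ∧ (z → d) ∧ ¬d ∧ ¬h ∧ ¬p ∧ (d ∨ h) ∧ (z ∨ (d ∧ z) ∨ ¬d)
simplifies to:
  False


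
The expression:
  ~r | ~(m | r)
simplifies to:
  ~r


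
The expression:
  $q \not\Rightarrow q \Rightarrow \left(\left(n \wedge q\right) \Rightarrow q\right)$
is always true.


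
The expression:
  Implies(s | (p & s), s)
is always true.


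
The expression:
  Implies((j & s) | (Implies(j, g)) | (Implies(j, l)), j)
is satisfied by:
  {j: True}


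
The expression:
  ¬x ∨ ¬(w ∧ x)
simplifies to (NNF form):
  ¬w ∨ ¬x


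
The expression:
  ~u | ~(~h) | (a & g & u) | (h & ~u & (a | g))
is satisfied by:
  {a: True, h: True, g: True, u: False}
  {a: True, h: True, g: False, u: False}
  {h: True, g: True, u: False, a: False}
  {h: True, g: False, u: False, a: False}
  {a: True, g: True, u: False, h: False}
  {a: True, g: False, u: False, h: False}
  {g: True, a: False, u: False, h: False}
  {g: False, a: False, u: False, h: False}
  {a: True, h: True, u: True, g: True}
  {a: True, h: True, u: True, g: False}
  {h: True, u: True, g: True, a: False}
  {h: True, u: True, g: False, a: False}
  {a: True, u: True, g: True, h: False}


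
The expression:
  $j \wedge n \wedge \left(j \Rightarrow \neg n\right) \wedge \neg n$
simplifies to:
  $\text{False}$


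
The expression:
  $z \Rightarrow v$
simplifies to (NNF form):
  $v \vee \neg z$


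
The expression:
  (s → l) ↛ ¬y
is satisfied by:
  {l: True, y: True, s: False}
  {y: True, s: False, l: False}
  {l: True, s: True, y: True}


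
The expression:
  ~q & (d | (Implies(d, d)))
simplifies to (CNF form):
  ~q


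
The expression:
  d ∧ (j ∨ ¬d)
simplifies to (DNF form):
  d ∧ j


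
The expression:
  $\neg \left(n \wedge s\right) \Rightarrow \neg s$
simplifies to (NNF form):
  $n \vee \neg s$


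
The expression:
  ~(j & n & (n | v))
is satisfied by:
  {n: False, j: False}
  {j: True, n: False}
  {n: True, j: False}


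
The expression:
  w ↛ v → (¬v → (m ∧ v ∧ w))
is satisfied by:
  {v: True, w: False}
  {w: False, v: False}
  {w: True, v: True}


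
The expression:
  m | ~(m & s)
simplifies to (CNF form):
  True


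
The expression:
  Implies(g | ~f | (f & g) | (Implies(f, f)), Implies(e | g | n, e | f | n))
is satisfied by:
  {n: True, e: True, f: True, g: False}
  {n: True, e: True, f: False, g: False}
  {n: True, f: True, e: False, g: False}
  {n: True, f: False, e: False, g: False}
  {e: True, f: True, n: False, g: False}
  {e: True, n: False, f: False, g: False}
  {e: False, f: True, n: False, g: False}
  {e: False, n: False, f: False, g: False}
  {n: True, g: True, e: True, f: True}
  {n: True, g: True, e: True, f: False}
  {n: True, g: True, f: True, e: False}
  {n: True, g: True, f: False, e: False}
  {g: True, e: True, f: True, n: False}
  {g: True, e: True, f: False, n: False}
  {g: True, f: True, e: False, n: False}


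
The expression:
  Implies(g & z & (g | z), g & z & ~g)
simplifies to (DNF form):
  ~g | ~z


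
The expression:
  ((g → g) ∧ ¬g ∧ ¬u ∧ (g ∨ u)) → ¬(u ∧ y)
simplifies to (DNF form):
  True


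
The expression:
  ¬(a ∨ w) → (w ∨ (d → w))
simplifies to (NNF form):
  a ∨ w ∨ ¬d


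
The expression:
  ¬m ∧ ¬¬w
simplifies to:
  w ∧ ¬m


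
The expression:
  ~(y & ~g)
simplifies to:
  g | ~y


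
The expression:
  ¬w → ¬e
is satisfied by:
  {w: True, e: False}
  {e: False, w: False}
  {e: True, w: True}


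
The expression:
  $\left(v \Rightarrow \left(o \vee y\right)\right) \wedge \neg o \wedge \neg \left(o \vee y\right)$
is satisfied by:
  {v: False, o: False, y: False}


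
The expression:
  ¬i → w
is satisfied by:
  {i: True, w: True}
  {i: True, w: False}
  {w: True, i: False}


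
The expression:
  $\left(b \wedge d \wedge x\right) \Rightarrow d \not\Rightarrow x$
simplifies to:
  $\neg b \vee \neg d \vee \neg x$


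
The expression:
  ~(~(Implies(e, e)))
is always true.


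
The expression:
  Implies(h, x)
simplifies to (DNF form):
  x | ~h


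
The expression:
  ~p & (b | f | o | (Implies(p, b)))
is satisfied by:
  {p: False}


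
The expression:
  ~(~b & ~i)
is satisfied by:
  {i: True, b: True}
  {i: True, b: False}
  {b: True, i: False}


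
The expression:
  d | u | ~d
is always true.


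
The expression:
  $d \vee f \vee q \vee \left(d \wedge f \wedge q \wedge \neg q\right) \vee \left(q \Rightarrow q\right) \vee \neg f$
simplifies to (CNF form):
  $\text{True}$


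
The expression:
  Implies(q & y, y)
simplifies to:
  True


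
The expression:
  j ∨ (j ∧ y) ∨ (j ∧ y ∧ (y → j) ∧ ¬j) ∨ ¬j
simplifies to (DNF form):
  True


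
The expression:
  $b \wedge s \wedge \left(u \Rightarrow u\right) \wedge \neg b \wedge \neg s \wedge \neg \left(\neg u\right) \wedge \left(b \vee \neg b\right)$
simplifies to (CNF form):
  $\text{False}$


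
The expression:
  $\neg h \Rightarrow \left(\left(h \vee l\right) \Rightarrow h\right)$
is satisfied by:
  {h: True, l: False}
  {l: False, h: False}
  {l: True, h: True}


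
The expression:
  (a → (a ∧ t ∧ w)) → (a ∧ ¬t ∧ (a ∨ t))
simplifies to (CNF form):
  a ∧ (¬t ∨ ¬w)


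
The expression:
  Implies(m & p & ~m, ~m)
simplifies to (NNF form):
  True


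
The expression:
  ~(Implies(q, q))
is never true.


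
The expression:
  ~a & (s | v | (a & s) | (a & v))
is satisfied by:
  {v: True, s: True, a: False}
  {v: True, s: False, a: False}
  {s: True, v: False, a: False}


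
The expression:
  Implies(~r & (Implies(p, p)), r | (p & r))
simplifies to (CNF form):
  r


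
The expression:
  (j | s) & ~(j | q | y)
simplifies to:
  s & ~j & ~q & ~y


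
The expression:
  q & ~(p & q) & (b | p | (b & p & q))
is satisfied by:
  {b: True, q: True, p: False}


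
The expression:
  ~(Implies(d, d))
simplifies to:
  False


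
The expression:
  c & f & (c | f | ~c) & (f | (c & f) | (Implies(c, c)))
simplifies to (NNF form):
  c & f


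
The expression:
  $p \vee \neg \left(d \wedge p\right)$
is always true.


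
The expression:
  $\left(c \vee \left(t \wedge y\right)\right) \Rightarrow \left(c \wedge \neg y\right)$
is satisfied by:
  {t: False, y: False, c: False}
  {c: True, t: False, y: False}
  {t: True, c: False, y: False}
  {c: True, t: True, y: False}
  {y: True, c: False, t: False}


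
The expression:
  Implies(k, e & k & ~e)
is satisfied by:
  {k: False}


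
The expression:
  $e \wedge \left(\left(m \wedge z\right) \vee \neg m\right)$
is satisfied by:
  {e: True, z: True, m: False}
  {e: True, m: False, z: False}
  {e: True, z: True, m: True}


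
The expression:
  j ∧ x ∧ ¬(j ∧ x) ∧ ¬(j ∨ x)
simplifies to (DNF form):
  False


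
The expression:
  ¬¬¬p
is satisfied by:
  {p: False}


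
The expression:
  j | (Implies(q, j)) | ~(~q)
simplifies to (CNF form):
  True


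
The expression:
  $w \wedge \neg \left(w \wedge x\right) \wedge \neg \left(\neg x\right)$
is never true.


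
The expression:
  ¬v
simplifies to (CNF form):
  ¬v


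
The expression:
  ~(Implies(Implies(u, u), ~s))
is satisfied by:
  {s: True}


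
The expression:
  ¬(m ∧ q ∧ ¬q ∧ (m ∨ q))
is always true.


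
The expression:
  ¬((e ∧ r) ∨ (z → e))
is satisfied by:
  {z: True, e: False}


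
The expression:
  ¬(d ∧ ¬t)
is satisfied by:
  {t: True, d: False}
  {d: False, t: False}
  {d: True, t: True}


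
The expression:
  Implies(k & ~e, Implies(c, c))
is always true.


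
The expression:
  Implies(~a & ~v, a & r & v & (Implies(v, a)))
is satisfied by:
  {a: True, v: True}
  {a: True, v: False}
  {v: True, a: False}


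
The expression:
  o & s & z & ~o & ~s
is never true.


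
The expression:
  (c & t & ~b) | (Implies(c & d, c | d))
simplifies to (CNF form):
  True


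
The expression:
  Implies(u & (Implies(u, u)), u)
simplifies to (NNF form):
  True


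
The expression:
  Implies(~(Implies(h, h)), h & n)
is always true.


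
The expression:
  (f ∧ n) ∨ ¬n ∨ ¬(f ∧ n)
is always true.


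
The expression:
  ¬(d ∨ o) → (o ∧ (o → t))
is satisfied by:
  {d: True, o: True}
  {d: True, o: False}
  {o: True, d: False}


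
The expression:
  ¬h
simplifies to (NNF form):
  ¬h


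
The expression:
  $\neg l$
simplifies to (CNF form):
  $\neg l$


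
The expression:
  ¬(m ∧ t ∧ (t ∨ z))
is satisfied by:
  {m: False, t: False}
  {t: True, m: False}
  {m: True, t: False}


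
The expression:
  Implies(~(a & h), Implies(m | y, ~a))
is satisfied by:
  {h: True, m: False, a: False, y: False}
  {y: True, h: True, m: False, a: False}
  {h: True, m: True, y: False, a: False}
  {y: True, h: True, m: True, a: False}
  {y: False, m: False, h: False, a: False}
  {y: True, m: False, h: False, a: False}
  {m: True, y: False, h: False, a: False}
  {y: True, m: True, h: False, a: False}
  {a: True, h: True, y: False, m: False}
  {a: True, y: True, h: True, m: False}
  {a: True, h: True, m: True, y: False}
  {a: True, y: True, h: True, m: True}
  {a: True, y: False, m: False, h: False}


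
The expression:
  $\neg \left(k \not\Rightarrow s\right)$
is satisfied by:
  {s: True, k: False}
  {k: False, s: False}
  {k: True, s: True}


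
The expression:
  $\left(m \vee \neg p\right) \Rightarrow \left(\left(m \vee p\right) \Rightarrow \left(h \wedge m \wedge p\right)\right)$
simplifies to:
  $\left(h \wedge p\right) \vee \neg m$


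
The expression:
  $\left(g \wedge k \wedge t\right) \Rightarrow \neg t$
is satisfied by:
  {g: False, k: False, t: False}
  {t: True, g: False, k: False}
  {k: True, g: False, t: False}
  {t: True, k: True, g: False}
  {g: True, t: False, k: False}
  {t: True, g: True, k: False}
  {k: True, g: True, t: False}


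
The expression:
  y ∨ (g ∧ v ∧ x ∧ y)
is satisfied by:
  {y: True}


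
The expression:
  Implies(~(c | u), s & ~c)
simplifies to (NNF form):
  c | s | u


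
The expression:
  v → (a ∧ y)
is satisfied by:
  {a: True, y: True, v: False}
  {a: True, y: False, v: False}
  {y: True, a: False, v: False}
  {a: False, y: False, v: False}
  {a: True, v: True, y: True}


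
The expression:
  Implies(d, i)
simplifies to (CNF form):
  i | ~d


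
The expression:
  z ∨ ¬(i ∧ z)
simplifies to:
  True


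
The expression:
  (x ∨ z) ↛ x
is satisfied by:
  {z: True, x: False}


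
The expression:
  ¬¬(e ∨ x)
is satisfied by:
  {x: True, e: True}
  {x: True, e: False}
  {e: True, x: False}


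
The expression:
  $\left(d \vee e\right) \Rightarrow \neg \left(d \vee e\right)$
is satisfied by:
  {d: False, e: False}


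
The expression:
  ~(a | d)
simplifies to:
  ~a & ~d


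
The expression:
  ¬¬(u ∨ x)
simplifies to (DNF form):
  u ∨ x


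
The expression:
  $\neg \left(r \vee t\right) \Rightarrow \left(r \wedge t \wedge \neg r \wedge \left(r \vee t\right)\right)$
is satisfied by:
  {r: True, t: True}
  {r: True, t: False}
  {t: True, r: False}


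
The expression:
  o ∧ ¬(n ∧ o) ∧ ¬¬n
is never true.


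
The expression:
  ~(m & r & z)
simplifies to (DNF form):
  ~m | ~r | ~z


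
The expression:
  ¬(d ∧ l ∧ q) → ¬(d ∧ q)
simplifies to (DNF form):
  l ∨ ¬d ∨ ¬q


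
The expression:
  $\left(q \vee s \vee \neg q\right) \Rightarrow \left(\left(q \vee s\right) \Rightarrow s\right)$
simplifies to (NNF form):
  $s \vee \neg q$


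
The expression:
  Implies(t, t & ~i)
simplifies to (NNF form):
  ~i | ~t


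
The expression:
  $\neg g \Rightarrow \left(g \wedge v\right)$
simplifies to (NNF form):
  $g$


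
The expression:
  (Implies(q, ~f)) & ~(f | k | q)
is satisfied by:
  {q: False, f: False, k: False}


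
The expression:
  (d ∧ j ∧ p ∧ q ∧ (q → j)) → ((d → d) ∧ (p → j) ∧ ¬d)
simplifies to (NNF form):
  ¬d ∨ ¬j ∨ ¬p ∨ ¬q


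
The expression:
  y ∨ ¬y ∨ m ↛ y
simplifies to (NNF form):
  True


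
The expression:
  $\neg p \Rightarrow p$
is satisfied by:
  {p: True}


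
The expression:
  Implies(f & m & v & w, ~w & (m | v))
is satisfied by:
  {w: False, m: False, f: False, v: False}
  {v: True, w: False, m: False, f: False}
  {f: True, w: False, m: False, v: False}
  {v: True, f: True, w: False, m: False}
  {m: True, v: False, w: False, f: False}
  {v: True, m: True, w: False, f: False}
  {f: True, m: True, v: False, w: False}
  {v: True, f: True, m: True, w: False}
  {w: True, f: False, m: False, v: False}
  {v: True, w: True, f: False, m: False}
  {f: True, w: True, v: False, m: False}
  {v: True, f: True, w: True, m: False}
  {m: True, w: True, f: False, v: False}
  {v: True, m: True, w: True, f: False}
  {f: True, m: True, w: True, v: False}


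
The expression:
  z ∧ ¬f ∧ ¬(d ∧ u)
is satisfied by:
  {z: True, u: False, d: False, f: False}
  {z: True, d: True, u: False, f: False}
  {z: True, u: True, d: False, f: False}


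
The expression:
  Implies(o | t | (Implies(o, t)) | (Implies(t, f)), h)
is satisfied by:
  {h: True}


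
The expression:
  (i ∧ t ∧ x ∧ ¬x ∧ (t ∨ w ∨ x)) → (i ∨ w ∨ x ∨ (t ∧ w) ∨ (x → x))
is always true.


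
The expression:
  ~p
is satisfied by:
  {p: False}


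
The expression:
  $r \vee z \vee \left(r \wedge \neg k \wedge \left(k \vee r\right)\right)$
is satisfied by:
  {r: True, z: True}
  {r: True, z: False}
  {z: True, r: False}


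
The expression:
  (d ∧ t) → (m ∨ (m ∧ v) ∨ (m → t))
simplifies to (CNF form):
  True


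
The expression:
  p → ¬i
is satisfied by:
  {p: False, i: False}
  {i: True, p: False}
  {p: True, i: False}


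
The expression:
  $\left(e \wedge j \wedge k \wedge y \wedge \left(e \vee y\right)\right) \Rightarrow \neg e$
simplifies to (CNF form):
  $\neg e \vee \neg j \vee \neg k \vee \neg y$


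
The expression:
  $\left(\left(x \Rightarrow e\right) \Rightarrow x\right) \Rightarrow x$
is always true.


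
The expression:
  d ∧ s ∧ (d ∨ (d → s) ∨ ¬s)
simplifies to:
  d ∧ s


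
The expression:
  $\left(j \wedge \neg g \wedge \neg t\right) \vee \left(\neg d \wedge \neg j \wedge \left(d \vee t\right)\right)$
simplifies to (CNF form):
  $\left(j \vee t\right) \wedge \left(j \vee \neg d\right) \wedge \left(t \vee \neg g\right) \wedge \left(\neg j \vee \neg t\right)$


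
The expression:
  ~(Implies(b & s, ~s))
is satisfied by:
  {b: True, s: True}


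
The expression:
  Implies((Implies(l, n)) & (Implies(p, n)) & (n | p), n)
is always true.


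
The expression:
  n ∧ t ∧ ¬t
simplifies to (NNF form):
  False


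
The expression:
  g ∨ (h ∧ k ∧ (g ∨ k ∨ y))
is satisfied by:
  {k: True, g: True, h: True}
  {k: True, g: True, h: False}
  {g: True, h: True, k: False}
  {g: True, h: False, k: False}
  {k: True, h: True, g: False}


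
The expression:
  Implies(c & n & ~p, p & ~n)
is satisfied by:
  {p: True, c: False, n: False}
  {c: False, n: False, p: False}
  {n: True, p: True, c: False}
  {n: True, c: False, p: False}
  {p: True, c: True, n: False}
  {c: True, p: False, n: False}
  {n: True, c: True, p: True}


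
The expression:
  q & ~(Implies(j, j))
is never true.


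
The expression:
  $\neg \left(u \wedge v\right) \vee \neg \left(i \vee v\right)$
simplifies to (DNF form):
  $\neg u \vee \neg v$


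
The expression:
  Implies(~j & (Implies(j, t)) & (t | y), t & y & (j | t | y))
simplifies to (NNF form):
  j | (t & y) | (~t & ~y)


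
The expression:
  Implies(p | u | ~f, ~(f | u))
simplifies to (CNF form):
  ~u & (~f | ~p)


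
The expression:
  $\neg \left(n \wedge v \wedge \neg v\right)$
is always true.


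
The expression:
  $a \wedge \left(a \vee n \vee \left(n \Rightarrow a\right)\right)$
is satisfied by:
  {a: True}


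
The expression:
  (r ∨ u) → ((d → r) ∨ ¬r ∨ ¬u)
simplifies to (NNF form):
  True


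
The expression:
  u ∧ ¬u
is never true.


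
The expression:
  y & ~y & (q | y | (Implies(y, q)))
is never true.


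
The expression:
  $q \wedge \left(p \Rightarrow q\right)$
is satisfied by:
  {q: True}


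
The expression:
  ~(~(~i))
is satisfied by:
  {i: False}


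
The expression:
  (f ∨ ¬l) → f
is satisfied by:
  {l: True, f: True}
  {l: True, f: False}
  {f: True, l: False}


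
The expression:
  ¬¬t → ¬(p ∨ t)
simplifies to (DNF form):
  ¬t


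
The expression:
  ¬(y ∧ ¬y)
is always true.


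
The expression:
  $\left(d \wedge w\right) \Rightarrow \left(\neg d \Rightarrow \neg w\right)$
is always true.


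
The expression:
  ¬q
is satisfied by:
  {q: False}


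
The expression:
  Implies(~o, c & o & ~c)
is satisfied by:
  {o: True}


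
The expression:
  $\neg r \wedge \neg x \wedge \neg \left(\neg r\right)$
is never true.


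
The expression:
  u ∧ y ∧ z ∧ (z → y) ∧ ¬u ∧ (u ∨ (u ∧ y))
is never true.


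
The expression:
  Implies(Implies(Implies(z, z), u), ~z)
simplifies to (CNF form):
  ~u | ~z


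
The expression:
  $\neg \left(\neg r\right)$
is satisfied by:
  {r: True}


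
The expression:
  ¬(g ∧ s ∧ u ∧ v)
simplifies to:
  ¬g ∨ ¬s ∨ ¬u ∨ ¬v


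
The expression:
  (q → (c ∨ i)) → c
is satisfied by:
  {c: True, q: True, i: False}
  {c: True, q: False, i: False}
  {i: True, c: True, q: True}
  {i: True, c: True, q: False}
  {q: True, i: False, c: False}


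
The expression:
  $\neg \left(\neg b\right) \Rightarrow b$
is always true.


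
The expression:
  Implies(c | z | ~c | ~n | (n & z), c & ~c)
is never true.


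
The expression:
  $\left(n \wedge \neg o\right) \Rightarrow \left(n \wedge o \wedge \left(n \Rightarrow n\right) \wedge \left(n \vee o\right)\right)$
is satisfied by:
  {o: True, n: False}
  {n: False, o: False}
  {n: True, o: True}


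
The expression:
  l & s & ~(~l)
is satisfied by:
  {s: True, l: True}


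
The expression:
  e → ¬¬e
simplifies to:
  True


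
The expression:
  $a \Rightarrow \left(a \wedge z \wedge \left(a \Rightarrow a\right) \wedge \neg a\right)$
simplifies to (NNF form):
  $\neg a$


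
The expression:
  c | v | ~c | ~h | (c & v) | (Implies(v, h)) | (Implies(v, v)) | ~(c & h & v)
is always true.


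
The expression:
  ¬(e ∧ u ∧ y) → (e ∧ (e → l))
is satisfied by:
  {y: True, l: True, u: True, e: True}
  {y: True, l: True, e: True, u: False}
  {l: True, u: True, e: True, y: False}
  {l: True, e: True, u: False, y: False}
  {y: True, u: True, e: True, l: False}


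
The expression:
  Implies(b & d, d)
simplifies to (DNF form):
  True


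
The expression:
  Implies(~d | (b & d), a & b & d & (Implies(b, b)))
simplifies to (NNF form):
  d & (a | ~b)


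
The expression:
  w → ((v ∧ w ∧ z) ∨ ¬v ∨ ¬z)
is always true.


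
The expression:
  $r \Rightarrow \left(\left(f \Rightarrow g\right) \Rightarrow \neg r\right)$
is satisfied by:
  {f: True, r: False, g: False}
  {f: False, r: False, g: False}
  {g: True, f: True, r: False}
  {g: True, f: False, r: False}
  {r: True, f: True, g: False}


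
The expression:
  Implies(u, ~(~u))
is always true.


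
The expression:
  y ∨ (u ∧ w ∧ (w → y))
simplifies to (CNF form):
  y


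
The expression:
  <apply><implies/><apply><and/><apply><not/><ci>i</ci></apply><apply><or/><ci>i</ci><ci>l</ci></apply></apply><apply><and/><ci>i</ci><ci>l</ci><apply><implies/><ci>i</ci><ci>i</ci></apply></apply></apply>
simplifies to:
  <apply><or/><ci>i</ci><apply><not/><ci>l</ci></apply></apply>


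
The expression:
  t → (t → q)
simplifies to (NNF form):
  q ∨ ¬t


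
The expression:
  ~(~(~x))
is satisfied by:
  {x: False}


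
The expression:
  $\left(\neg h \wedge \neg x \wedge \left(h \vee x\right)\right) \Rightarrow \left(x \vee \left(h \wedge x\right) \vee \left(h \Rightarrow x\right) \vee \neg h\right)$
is always true.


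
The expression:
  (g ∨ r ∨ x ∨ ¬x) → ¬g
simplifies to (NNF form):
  ¬g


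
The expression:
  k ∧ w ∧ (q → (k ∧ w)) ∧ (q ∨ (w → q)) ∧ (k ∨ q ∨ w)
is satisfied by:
  {w: True, q: True, k: True}


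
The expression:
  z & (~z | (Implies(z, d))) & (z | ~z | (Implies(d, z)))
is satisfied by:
  {z: True, d: True}


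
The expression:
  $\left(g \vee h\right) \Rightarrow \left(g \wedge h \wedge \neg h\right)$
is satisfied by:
  {g: False, h: False}


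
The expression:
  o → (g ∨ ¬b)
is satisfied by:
  {g: True, o: False, b: False}
  {o: False, b: False, g: False}
  {b: True, g: True, o: False}
  {b: True, o: False, g: False}
  {g: True, o: True, b: False}
  {o: True, g: False, b: False}
  {b: True, o: True, g: True}


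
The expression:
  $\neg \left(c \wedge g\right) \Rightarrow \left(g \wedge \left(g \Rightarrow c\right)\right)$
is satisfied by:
  {c: True, g: True}


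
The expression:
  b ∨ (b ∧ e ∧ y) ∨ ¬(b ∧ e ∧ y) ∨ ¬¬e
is always true.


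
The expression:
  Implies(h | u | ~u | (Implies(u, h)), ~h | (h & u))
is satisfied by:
  {u: True, h: False}
  {h: False, u: False}
  {h: True, u: True}


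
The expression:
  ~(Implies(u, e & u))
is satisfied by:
  {u: True, e: False}


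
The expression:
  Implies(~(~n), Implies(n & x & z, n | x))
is always true.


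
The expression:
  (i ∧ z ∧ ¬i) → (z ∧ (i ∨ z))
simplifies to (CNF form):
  True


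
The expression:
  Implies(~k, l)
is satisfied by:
  {k: True, l: True}
  {k: True, l: False}
  {l: True, k: False}


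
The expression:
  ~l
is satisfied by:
  {l: False}


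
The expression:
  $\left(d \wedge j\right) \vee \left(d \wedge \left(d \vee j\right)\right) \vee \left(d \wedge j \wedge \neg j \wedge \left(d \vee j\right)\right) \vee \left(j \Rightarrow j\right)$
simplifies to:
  $\text{True}$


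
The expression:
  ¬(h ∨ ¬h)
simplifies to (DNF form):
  False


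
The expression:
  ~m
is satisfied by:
  {m: False}


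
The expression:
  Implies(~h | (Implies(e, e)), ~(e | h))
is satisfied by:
  {e: False, h: False}


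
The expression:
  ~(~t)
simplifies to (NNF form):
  t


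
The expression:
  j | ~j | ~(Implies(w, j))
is always true.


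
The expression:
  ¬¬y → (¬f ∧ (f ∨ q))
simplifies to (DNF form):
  (q ∧ ¬f) ∨ ¬y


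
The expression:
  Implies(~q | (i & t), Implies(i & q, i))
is always true.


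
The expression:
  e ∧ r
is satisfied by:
  {r: True, e: True}


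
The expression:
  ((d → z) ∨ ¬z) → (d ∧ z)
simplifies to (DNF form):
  d ∧ z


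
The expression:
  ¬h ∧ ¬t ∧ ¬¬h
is never true.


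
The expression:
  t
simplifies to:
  t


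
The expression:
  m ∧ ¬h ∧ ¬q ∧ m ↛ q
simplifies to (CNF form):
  m ∧ ¬h ∧ ¬q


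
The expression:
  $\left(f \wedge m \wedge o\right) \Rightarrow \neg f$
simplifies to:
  $\neg f \vee \neg m \vee \neg o$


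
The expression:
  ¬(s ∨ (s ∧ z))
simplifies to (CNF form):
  ¬s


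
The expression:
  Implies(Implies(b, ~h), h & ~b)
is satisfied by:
  {h: True}


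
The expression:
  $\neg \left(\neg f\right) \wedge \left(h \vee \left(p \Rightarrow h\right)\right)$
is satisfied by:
  {h: True, f: True, p: False}
  {f: True, p: False, h: False}
  {h: True, p: True, f: True}


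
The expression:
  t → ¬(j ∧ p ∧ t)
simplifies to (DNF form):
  ¬j ∨ ¬p ∨ ¬t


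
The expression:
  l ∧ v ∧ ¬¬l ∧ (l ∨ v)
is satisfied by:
  {v: True, l: True}


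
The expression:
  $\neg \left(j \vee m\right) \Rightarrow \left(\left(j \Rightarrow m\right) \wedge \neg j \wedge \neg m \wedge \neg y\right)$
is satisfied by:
  {m: True, j: True, y: False}
  {m: True, j: False, y: False}
  {j: True, m: False, y: False}
  {m: False, j: False, y: False}
  {y: True, m: True, j: True}
  {y: True, m: True, j: False}
  {y: True, j: True, m: False}


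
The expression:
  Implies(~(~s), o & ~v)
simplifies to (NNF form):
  ~s | (o & ~v)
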